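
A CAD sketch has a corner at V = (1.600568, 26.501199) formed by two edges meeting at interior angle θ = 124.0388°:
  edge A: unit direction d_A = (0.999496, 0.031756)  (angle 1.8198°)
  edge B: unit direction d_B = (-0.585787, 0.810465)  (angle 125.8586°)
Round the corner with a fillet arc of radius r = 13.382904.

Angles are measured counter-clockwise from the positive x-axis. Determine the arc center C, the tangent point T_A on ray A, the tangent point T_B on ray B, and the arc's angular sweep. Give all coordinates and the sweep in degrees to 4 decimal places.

bisector direction at 63.8392° = (0.440892,0.897560)
center distance |VC| = r/sin(θ/2) = 13.382904/sin(62.0194°) = 15.154349
C = V + |VC|·bis = (8.2820,40.1031)
T_A = V + ((C−V)·d_A)·d_A = V + 7.1100·d_A = (8.7070,26.7270)
T_B = V + ((C−V)·d_B)·d_B = V + 7.1100·d_B = (-2.5644,32.2636)
sweep = 180° − θ = 55.9612°

center=(8.2820,40.1031) T_A=(8.7070,26.7270) T_B=(-2.5644,32.2636) sweep=55.9612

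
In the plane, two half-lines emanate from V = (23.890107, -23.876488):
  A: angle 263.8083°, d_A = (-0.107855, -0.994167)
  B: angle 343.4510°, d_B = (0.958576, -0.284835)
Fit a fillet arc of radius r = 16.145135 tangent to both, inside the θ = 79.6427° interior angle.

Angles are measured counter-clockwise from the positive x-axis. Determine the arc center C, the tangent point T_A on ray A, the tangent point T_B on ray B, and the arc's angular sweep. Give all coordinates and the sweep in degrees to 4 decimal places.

bisector direction at 303.6296° = (0.553823,-0.832635)
center distance |VC| = r/sin(θ/2) = 16.145135/sin(39.8214°) = 25.211176
C = V + |VC|·bis = (37.8526,-44.8682)
T_A = V + ((C−V)·d_A)·d_A = V + 19.3633·d_A = (21.8017,-43.1269)
T_B = V + ((C−V)·d_B)·d_B = V + 19.3633·d_B = (42.4513,-29.3918)
sweep = 180° − θ = 100.3573°

center=(37.8526,-44.8682) T_A=(21.8017,-43.1269) T_B=(42.4513,-29.3918) sweep=100.3573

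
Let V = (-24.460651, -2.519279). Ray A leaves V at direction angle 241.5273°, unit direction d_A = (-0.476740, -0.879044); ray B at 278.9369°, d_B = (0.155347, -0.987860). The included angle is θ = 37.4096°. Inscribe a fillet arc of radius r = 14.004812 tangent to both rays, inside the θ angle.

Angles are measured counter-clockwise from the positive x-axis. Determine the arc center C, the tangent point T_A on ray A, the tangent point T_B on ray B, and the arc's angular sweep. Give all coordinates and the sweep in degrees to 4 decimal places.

bisector direction at 260.2321° = (-0.169657,-0.985503)
center distance |VC| = r/sin(θ/2) = 14.004812/sin(18.7048°) = 43.670553
C = V + |VC|·bis = (-31.8697,-45.5567)
T_A = V + ((C−V)·d_A)·d_A = V + 41.3640·d_A = (-44.1805,-38.8801)
T_B = V + ((C−V)·d_B)·d_B = V + 41.3640·d_B = (-18.0349,-43.3811)
sweep = 180° − θ = 142.5904°

center=(-31.8697,-45.5567) T_A=(-44.1805,-38.8801) T_B=(-18.0349,-43.3811) sweep=142.5904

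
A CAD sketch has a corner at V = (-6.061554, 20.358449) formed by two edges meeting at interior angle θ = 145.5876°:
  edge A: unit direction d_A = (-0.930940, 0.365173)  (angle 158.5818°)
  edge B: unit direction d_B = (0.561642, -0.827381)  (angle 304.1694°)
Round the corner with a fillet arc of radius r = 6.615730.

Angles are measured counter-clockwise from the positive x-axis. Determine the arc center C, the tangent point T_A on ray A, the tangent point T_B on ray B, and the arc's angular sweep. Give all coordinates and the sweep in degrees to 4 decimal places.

bisector direction at 231.3756° = (-0.624212,-0.781255)
center distance |VC| = r/sin(θ/2) = 6.615730/sin(72.7938°) = 6.925679
C = V + |VC|·bis = (-10.3846,14.9477)
T_A = V + ((C−V)·d_A)·d_A = V + 2.0487·d_A = (-7.9688,21.1066)
T_B = V + ((C−V)·d_B)·d_B = V + 2.0487·d_B = (-4.9109,18.6634)
sweep = 180° − θ = 34.4124°

center=(-10.3846,14.9477) T_A=(-7.9688,21.1066) T_B=(-4.9109,18.6634) sweep=34.4124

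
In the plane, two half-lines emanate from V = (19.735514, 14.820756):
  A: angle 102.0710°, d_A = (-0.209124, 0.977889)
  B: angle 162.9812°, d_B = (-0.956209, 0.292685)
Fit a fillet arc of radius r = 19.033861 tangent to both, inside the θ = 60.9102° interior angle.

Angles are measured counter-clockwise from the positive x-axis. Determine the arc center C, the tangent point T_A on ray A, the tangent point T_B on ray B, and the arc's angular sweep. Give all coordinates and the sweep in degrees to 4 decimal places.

center=(-5.6470,42.4956) T_A=(12.9660,46.4761) T_B=(-11.2180,24.2953) sweep=119.0898

bisector direction at 132.5261° = (-0.675926,0.736970)
center distance |VC| = r/sin(θ/2) = 19.033861/sin(30.4551°) = 37.552280
C = V + |VC|·bis = (-5.6470,42.4956)
T_A = V + ((C−V)·d_A)·d_A = V + 32.3711·d_A = (12.9660,46.4761)
T_B = V + ((C−V)·d_B)·d_B = V + 32.3711·d_B = (-11.2180,24.2953)
sweep = 180° − θ = 119.0898°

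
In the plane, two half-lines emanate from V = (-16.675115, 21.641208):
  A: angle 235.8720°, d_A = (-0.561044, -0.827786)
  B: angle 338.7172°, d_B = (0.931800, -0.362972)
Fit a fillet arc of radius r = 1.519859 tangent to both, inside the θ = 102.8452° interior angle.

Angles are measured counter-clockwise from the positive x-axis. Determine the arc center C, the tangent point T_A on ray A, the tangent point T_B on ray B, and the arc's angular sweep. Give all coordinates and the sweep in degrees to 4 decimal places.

bisector direction at 287.2946° = (0.297285,-0.954789)
center distance |VC| = r/sin(θ/2) = 1.519859/sin(51.4226°) = 1.944134
C = V + |VC|·bis = (-16.0972,19.7850)
T_A = V + ((C−V)·d_A)·d_A = V + 1.2123·d_A = (-17.3553,20.6377)
T_B = V + ((C−V)·d_B)·d_B = V + 1.2123·d_B = (-15.5455,21.2012)
sweep = 180° − θ = 77.1548°

center=(-16.0972,19.7850) T_A=(-17.3553,20.6377) T_B=(-15.5455,21.2012) sweep=77.1548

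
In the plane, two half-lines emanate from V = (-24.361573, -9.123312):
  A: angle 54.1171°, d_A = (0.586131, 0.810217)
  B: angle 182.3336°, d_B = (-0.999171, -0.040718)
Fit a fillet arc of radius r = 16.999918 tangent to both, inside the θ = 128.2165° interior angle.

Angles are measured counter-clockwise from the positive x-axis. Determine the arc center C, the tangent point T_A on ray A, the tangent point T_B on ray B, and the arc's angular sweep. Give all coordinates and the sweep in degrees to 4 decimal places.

bisector direction at 118.2254° = (-0.472941,0.881094)
center distance |VC| = r/sin(θ/2) = 16.999918/sin(64.1082°) = 18.896762
C = V + |VC|·bis = (-33.2986,7.5265)
T_A = V + ((C−V)·d_A)·d_A = V + 8.2517·d_A = (-19.5250,-2.4377)
T_B = V + ((C−V)·d_B)·d_B = V + 8.2517·d_B = (-32.6064,-9.4593)
sweep = 180° − θ = 51.7835°

center=(-33.2986,7.5265) T_A=(-19.5250,-2.4377) T_B=(-32.6064,-9.4593) sweep=51.7835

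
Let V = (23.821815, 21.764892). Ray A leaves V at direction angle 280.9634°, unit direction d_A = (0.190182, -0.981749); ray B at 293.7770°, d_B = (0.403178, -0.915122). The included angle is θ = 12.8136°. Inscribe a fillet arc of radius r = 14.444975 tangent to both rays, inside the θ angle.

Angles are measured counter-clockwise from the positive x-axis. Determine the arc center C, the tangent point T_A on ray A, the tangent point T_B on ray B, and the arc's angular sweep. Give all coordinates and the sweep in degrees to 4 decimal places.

bisector direction at 287.3702° = (0.298544,-0.954396)
center distance |VC| = r/sin(θ/2) = 14.444975/sin(6.4068°) = 129.450485
C = V + |VC|·bis = (62.4685,-101.7821)
T_A = V + ((C−V)·d_A)·d_A = V + 128.6420·d_A = (48.2872,-104.5293)
T_B = V + ((C−V)·d_B)·d_B = V + 128.6420·d_B = (75.6874,-95.9582)
sweep = 180° − θ = 167.1864°

center=(62.4685,-101.7821) T_A=(48.2872,-104.5293) T_B=(75.6874,-95.9582) sweep=167.1864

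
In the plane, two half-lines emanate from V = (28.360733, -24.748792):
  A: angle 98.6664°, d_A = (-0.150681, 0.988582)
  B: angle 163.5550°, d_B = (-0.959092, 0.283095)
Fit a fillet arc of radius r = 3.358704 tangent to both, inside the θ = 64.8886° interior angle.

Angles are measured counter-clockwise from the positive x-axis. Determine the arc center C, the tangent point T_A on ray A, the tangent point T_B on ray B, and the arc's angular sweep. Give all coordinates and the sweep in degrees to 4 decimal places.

center=(24.2443,-20.0318) T_A=(27.5646,-19.5257) T_B=(23.2934,-23.2531) sweep=115.1114

bisector direction at 131.1107° = (-0.657516,0.753441)
center distance |VC| = r/sin(θ/2) = 3.358704/sin(32.4443°) = 6.260639
C = V + |VC|·bis = (24.2443,-20.0318)
T_A = V + ((C−V)·d_A)·d_A = V + 5.2834·d_A = (27.5646,-19.5257)
T_B = V + ((C−V)·d_B)·d_B = V + 5.2834·d_B = (23.2934,-23.2531)
sweep = 180° − θ = 115.1114°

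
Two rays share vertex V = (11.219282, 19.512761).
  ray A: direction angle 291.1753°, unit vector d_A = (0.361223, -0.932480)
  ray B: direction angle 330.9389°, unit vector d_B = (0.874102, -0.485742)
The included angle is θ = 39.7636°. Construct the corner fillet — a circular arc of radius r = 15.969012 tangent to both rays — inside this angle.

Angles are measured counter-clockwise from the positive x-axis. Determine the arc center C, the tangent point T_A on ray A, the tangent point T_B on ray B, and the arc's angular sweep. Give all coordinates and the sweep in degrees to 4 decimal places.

center=(42.0608,-15.8951) T_A=(27.1701,-21.6634) T_B=(49.8177,-1.9365) sweep=140.2364

bisector direction at 311.0571° = (0.656811,-0.754055)
center distance |VC| = r/sin(θ/2) = 15.969012/sin(19.8818°) = 46.956516
C = V + |VC|·bis = (42.0608,-15.8951)
T_A = V + ((C−V)·d_A)·d_A = V + 44.1577·d_A = (27.1701,-21.6634)
T_B = V + ((C−V)·d_B)·d_B = V + 44.1577·d_B = (49.8177,-1.9365)
sweep = 180° − θ = 140.2364°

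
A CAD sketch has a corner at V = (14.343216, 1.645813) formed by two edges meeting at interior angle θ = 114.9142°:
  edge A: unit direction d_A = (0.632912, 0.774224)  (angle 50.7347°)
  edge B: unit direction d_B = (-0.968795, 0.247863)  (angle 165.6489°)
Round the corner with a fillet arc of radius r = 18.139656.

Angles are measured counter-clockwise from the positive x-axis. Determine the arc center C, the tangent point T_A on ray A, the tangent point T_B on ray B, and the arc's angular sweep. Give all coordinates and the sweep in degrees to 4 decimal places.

bisector direction at 108.1918° = (-0.312199,0.950017)
center distance |VC| = r/sin(θ/2) = 18.139656/sin(57.4571°) = 21.518262
C = V + |VC|·bis = (7.6252,22.0885)
T_A = V + ((C−V)·d_A)·d_A = V + 11.5753·d_A = (21.6694,10.6077)
T_B = V + ((C−V)·d_B)·d_B = V + 11.5753·d_B = (3.1291,4.5149)
sweep = 180° − θ = 65.0858°

center=(7.6252,22.0885) T_A=(21.6694,10.6077) T_B=(3.1291,4.5149) sweep=65.0858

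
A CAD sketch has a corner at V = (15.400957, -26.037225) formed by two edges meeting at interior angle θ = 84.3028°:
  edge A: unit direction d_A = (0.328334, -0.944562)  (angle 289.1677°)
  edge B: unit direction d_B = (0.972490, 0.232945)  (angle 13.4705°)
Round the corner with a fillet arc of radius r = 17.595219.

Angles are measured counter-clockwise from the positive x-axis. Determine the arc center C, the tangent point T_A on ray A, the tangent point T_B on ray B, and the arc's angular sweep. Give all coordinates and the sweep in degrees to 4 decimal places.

center=(38.4029,-38.6204) T_A=(21.7831,-44.3975) T_B=(34.3042,-21.5093) sweep=95.6972

bisector direction at 331.3191° = (0.877306,-0.479931)
center distance |VC| = r/sin(θ/2) = 17.595219/sin(42.1514°) = 26.218789
C = V + |VC|·bis = (38.4029,-38.6204)
T_A = V + ((C−V)·d_A)·d_A = V + 19.4379·d_A = (21.7831,-44.3975)
T_B = V + ((C−V)·d_B)·d_B = V + 19.4379·d_B = (34.3042,-21.5093)
sweep = 180° − θ = 95.6972°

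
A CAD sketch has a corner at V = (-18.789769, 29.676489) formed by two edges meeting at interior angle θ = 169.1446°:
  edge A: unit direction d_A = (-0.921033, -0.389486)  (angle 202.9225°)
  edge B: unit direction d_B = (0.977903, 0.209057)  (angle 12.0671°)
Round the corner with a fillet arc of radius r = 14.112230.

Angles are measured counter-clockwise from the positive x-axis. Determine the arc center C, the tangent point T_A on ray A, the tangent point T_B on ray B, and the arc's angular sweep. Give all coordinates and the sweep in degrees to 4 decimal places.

bisector direction at 287.4948° = (0.300619,-0.953744)
center distance |VC| = r/sin(θ/2) = 14.112230/sin(84.5723°) = 14.175789
C = V + |VC|·bis = (-14.5283,16.1564)
T_A = V + ((C−V)·d_A)·d_A = V + 1.3409·d_A = (-20.0248,29.1542)
T_B = V + ((C−V)·d_B)·d_B = V + 1.3409·d_B = (-17.4785,29.9568)
sweep = 180° − θ = 10.8554°

center=(-14.5283,16.1564) T_A=(-20.0248,29.1542) T_B=(-17.4785,29.9568) sweep=10.8554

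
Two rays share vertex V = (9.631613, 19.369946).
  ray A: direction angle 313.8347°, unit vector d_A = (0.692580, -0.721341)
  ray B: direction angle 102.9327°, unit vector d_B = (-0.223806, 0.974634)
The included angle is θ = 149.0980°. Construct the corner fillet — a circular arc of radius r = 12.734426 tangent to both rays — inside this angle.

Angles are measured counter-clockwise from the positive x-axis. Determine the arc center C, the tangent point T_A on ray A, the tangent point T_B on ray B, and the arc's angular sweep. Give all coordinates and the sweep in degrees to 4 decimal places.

bisector direction at 28.3837° = (0.879784,0.475374)
center distance |VC| = r/sin(θ/2) = 12.734426/sin(74.5490°) = 13.211923
C = V + |VC|·bis = (21.2552,25.6505)
T_A = V + ((C−V)·d_A)·d_A = V + 3.5198·d_A = (12.0694,16.8309)
T_B = V + ((C−V)·d_B)·d_B = V + 3.5198·d_B = (8.8438,22.8005)
sweep = 180° − θ = 30.9020°

center=(21.2552,25.6505) T_A=(12.0694,16.8309) T_B=(8.8438,22.8005) sweep=30.9020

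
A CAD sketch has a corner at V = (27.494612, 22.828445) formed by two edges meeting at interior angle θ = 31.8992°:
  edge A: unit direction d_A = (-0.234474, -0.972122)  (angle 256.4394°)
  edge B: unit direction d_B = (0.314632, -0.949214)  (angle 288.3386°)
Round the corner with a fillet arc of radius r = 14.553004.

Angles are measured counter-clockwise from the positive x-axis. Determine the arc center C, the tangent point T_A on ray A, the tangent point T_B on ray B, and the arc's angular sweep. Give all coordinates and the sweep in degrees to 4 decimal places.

bisector direction at 272.3890° = (0.041684,-0.999131)
center distance |VC| = r/sin(θ/2) = 14.553004/sin(15.9496°) = 52.960133
C = V + |VC|·bis = (29.7022,-30.0857)
T_A = V + ((C−V)·d_A)·d_A = V + 50.9214·d_A = (15.5549,-26.6734)
T_B = V + ((C−V)·d_B)·d_B = V + 50.9214·d_B = (43.5161,-25.5068)
sweep = 180° − θ = 148.1008°

center=(29.7022,-30.0857) T_A=(15.5549,-26.6734) T_B=(43.5161,-25.5068) sweep=148.1008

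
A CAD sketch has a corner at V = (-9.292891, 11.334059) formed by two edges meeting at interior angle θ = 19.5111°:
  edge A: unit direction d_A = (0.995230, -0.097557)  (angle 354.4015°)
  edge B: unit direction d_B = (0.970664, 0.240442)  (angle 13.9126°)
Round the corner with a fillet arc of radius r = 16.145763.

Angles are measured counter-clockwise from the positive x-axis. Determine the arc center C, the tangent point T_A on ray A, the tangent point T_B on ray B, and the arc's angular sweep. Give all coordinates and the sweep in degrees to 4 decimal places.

bisector direction at 4.1571° = (0.997369,0.072491)
center distance |VC| = r/sin(θ/2) = 16.145763/sin(9.7555°) = 95.286175
C = V + |VC|·bis = (85.7426,18.2414)
T_A = V + ((C−V)·d_A)·d_A = V + 93.9083·d_A = (84.1675,2.1727)
T_B = V + ((C−V)·d_B)·d_B = V + 93.9083·d_B = (81.8605,33.9135)
sweep = 180° − θ = 160.4889°

center=(85.7426,18.2414) T_A=(84.1675,2.1727) T_B=(81.8605,33.9135) sweep=160.4889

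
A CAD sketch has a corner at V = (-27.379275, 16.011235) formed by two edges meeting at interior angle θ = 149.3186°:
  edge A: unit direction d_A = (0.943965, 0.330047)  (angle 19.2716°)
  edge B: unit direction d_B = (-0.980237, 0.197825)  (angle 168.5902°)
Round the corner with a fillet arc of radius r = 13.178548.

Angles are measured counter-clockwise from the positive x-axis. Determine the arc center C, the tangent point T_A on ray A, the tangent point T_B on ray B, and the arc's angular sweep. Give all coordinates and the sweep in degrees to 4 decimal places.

center=(-28.3161,29.6445) T_A=(-23.9666,17.2045) T_B=(-30.9231,16.7264) sweep=30.6814

bisector direction at 93.9309° = (-0.068553,0.997647)
center distance |VC| = r/sin(θ/2) = 13.178548/sin(74.6593°) = 13.665452
C = V + |VC|·bis = (-28.3161,29.6445)
T_A = V + ((C−V)·d_A)·d_A = V + 3.6153·d_A = (-23.9666,17.2045)
T_B = V + ((C−V)·d_B)·d_B = V + 3.6153·d_B = (-30.9231,16.7264)
sweep = 180° − θ = 30.6814°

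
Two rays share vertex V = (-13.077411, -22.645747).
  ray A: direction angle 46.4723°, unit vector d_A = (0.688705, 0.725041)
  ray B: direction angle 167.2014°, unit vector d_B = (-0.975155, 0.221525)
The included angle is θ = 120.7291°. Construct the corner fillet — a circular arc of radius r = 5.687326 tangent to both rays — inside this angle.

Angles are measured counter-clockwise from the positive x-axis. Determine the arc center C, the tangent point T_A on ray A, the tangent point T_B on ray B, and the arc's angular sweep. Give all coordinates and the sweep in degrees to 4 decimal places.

center=(-14.9726,-16.3830) T_A=(-10.8491,-20.2999) T_B=(-16.2325,-21.9290) sweep=59.2709

bisector direction at 106.8368° = (-0.289647,0.957133)
center distance |VC| = r/sin(θ/2) = 5.687326/sin(60.3646°) = 6.543255
C = V + |VC|·bis = (-14.9726,-16.3830)
T_A = V + ((C−V)·d_A)·d_A = V + 3.2355·d_A = (-10.8491,-20.2999)
T_B = V + ((C−V)·d_B)·d_B = V + 3.2355·d_B = (-16.2325,-21.9290)
sweep = 180° − θ = 59.2709°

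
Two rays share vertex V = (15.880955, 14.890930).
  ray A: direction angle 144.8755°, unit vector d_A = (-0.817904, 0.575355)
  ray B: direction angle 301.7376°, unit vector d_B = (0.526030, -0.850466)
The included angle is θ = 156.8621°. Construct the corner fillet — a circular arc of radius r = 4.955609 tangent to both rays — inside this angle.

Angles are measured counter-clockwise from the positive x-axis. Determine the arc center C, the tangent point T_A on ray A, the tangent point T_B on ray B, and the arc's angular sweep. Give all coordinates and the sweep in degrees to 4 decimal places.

center=(12.2000,11.4214) T_A=(15.0512,15.4746) T_B=(16.4146,14.0282) sweep=23.1379

bisector direction at 223.3065° = (-0.727694,-0.685902)
center distance |VC| = r/sin(θ/2) = 4.955609/sin(78.4310°) = 5.058375
C = V + |VC|·bis = (12.2000,11.4214)
T_A = V + ((C−V)·d_A)·d_A = V + 1.0144·d_A = (15.0512,15.4746)
T_B = V + ((C−V)·d_B)·d_B = V + 1.0144·d_B = (16.4146,14.0282)
sweep = 180° − θ = 23.1379°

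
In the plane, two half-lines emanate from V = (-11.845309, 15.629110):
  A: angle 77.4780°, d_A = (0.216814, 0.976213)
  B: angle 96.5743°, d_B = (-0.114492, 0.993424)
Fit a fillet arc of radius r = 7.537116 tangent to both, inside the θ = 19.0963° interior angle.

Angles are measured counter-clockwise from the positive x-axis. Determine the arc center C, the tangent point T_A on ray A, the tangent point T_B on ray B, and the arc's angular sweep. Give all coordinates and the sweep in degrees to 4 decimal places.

center=(-9.4880,61.0061) T_A=(-2.1301,59.3719) T_B=(-16.9755,60.1431) sweep=160.9037

bisector direction at 87.0262° = (0.051880,0.998653)
center distance |VC| = r/sin(θ/2) = 7.537116/sin(9.5481°) = 45.438146
C = V + |VC|·bis = (-9.4880,61.0061)
T_A = V + ((C−V)·d_A)·d_A = V + 44.8087·d_A = (-2.1301,59.3719)
T_B = V + ((C−V)·d_B)·d_B = V + 44.8087·d_B = (-16.9755,60.1431)
sweep = 180° − θ = 160.9037°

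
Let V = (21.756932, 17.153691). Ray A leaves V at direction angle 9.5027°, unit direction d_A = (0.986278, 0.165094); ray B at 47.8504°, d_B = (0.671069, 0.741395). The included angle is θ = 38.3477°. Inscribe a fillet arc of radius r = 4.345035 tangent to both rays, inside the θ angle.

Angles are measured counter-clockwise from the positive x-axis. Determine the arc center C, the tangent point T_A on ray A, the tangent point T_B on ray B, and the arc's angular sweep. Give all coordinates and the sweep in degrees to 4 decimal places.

center=(33.3637,23.5021) T_A=(34.0811,19.2166) T_B=(30.1423,26.4179) sweep=141.6523

bisector direction at 28.6765° = (0.877343,0.479864)
center distance |VC| = r/sin(θ/2) = 4.345035/sin(19.1739°) = 13.229489
C = V + |VC|·bis = (33.3637,23.5021)
T_A = V + ((C−V)·d_A)·d_A = V + 12.4956·d_A = (34.0811,19.2166)
T_B = V + ((C−V)·d_B)·d_B = V + 12.4956·d_B = (30.1423,26.4179)
sweep = 180° − θ = 141.6523°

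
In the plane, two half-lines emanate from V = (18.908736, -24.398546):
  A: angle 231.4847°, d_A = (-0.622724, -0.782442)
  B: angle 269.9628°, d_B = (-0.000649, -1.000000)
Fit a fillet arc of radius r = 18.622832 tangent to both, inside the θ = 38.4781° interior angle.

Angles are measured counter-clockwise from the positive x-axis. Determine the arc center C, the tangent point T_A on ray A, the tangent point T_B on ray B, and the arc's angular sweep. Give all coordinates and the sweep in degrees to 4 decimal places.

center=(0.2513,-77.7468) T_A=(-14.3200,-66.1499) T_B=(18.8741,-77.7589) sweep=141.5219

bisector direction at 250.7237° = (-0.330123,-0.943938)
center distance |VC| = r/sin(θ/2) = 18.622832/sin(19.2390°) = 56.516707
C = V + |VC|·bis = (0.2513,-77.7468)
T_A = V + ((C−V)·d_A)·d_A = V + 53.3604·d_A = (-14.3200,-66.1499)
T_B = V + ((C−V)·d_B)·d_B = V + 53.3604·d_B = (18.8741,-77.7589)
sweep = 180° − θ = 141.5219°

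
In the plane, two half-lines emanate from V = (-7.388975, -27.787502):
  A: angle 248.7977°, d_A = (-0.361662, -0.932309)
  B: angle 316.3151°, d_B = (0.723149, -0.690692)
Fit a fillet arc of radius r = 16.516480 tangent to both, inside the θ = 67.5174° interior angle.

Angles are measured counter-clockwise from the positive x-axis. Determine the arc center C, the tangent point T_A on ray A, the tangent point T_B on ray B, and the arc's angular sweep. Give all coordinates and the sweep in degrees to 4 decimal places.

bisector direction at 282.5564° = (0.217401,-0.976082)
center distance |VC| = r/sin(θ/2) = 16.516480/sin(33.7587°) = 29.722125
C = V + |VC|·bis = (-0.9274,-56.7987)
T_A = V + ((C−V)·d_A)·d_A = V + 24.7105·d_A = (-16.3258,-50.8254)
T_B = V + ((C−V)·d_B)·d_B = V + 24.7105·d_B = (10.4804,-44.8549)
sweep = 180° − θ = 112.4826°

center=(-0.9274,-56.7987) T_A=(-16.3258,-50.8254) T_B=(10.4804,-44.8549) sweep=112.4826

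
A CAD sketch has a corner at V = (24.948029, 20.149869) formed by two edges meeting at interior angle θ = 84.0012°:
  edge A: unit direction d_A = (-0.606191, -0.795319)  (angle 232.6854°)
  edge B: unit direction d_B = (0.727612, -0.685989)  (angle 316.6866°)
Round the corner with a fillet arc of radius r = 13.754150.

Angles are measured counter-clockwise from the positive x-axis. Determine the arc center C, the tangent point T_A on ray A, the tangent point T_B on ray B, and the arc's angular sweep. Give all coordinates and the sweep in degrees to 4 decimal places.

bisector direction at 274.6860° = (0.081695,-0.996657)
center distance |VC| = r/sin(θ/2) = 13.754150/sin(42.0006°) = 20.555016
C = V + |VC|·bis = (26.6273,-0.3364)
T_A = V + ((C−V)·d_A)·d_A = V + 15.2752·d_A = (15.6883,8.0012)
T_B = V + ((C−V)·d_B)·d_B = V + 15.2752·d_B = (36.0625,9.6713)
sweep = 180° − θ = 95.9988°

center=(26.6273,-0.3364) T_A=(15.6883,8.0012) T_B=(36.0625,9.6713) sweep=95.9988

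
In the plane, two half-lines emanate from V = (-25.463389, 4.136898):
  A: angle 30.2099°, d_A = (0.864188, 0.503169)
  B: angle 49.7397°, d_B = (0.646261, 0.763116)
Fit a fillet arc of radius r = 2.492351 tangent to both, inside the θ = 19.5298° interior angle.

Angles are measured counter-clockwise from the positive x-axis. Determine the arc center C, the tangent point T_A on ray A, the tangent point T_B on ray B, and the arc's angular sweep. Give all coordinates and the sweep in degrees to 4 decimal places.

center=(-14.2022,13.5777) T_A=(-12.9482,11.4238) T_B=(-16.1042,15.1884) sweep=160.4702

bisector direction at 39.9748° = (0.766327,0.642451)
center distance |VC| = r/sin(θ/2) = 2.492351/sin(9.7649°) = 14.694964
C = V + |VC|·bis = (-14.2022,13.5777)
T_A = V + ((C−V)·d_A)·d_A = V + 14.4821·d_A = (-12.9482,11.4238)
T_B = V + ((C−V)·d_B)·d_B = V + 14.4821·d_B = (-16.1042,15.1884)
sweep = 180° − θ = 160.4702°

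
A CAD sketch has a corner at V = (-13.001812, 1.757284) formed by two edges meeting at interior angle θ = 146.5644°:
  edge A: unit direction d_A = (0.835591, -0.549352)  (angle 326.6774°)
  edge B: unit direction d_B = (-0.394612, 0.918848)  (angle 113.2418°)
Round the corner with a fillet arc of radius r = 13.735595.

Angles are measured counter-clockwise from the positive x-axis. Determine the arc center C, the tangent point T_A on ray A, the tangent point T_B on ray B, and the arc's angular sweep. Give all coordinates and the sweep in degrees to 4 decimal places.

bisector direction at 39.9596° = (0.766497,0.642247)
center distance |VC| = r/sin(θ/2) = 13.735595/sin(73.2822°) = 14.341776
C = V + |VC|·bis = (-2.0089,10.9683)
T_A = V + ((C−V)·d_A)·d_A = V + 4.1255·d_A = (-9.5546,-0.5091)
T_B = V + ((C−V)·d_B)·d_B = V + 4.1255·d_B = (-14.6298,5.5480)
sweep = 180° − θ = 33.4356°

center=(-2.0089,10.9683) T_A=(-9.5546,-0.5091) T_B=(-14.6298,5.5480) sweep=33.4356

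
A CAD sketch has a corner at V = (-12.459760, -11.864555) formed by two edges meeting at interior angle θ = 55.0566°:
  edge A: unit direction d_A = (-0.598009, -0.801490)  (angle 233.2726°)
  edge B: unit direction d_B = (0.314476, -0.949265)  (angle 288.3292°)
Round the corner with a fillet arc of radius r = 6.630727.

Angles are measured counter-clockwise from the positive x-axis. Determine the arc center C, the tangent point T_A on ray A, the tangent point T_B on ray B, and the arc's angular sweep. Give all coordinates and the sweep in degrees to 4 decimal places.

center=(-14.7533,-26.0265) T_A=(-20.0677,-22.0612) T_B=(-8.4589,-23.9413) sweep=124.9434

bisector direction at 260.8009° = (-0.159866,-0.987139)
center distance |VC| = r/sin(θ/2) = 6.630727/sin(27.5283°) = 14.346426
C = V + |VC|·bis = (-14.7533,-26.0265)
T_A = V + ((C−V)·d_A)·d_A = V + 12.7222·d_A = (-20.0677,-22.0612)
T_B = V + ((C−V)·d_B)·d_B = V + 12.7222·d_B = (-8.4589,-23.9413)
sweep = 180° − θ = 124.9434°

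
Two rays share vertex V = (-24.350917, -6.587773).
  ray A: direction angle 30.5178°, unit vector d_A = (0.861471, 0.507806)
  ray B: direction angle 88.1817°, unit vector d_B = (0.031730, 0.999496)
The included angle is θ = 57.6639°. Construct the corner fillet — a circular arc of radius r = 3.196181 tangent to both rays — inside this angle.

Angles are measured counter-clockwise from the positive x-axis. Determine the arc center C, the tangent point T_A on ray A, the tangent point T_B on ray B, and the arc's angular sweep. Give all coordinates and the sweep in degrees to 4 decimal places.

center=(-20.9721,-0.8860) T_A=(-19.3491,-3.6394) T_B=(-24.1667,-0.7845) sweep=122.3361

bisector direction at 59.3498° = (0.509796,0.860295)
center distance |VC| = r/sin(θ/2) = 3.196181/sin(28.8319°) = 6.627750
C = V + |VC|·bis = (-20.9721,-0.8860)
T_A = V + ((C−V)·d_A)·d_A = V + 5.8062·d_A = (-19.3491,-3.6394)
T_B = V + ((C−V)·d_B)·d_B = V + 5.8062·d_B = (-24.1667,-0.7845)
sweep = 180° − θ = 122.3361°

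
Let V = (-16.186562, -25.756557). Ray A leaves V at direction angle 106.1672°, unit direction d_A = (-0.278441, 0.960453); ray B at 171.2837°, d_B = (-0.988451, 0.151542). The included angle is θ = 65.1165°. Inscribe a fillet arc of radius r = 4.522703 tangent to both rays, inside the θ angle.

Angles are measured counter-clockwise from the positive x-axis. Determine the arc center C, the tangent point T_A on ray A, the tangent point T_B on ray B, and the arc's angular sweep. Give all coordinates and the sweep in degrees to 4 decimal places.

bisector direction at 138.7254° = (-0.751557,0.659668)
center distance |VC| = r/sin(θ/2) = 4.522703/sin(32.5583°) = 8.404062
C = V + |VC|·bis = (-22.5027,-20.2127)
T_A = V + ((C−V)·d_A)·d_A = V + 7.0833·d_A = (-18.1589,-18.9534)
T_B = V + ((C−V)·d_B)·d_B = V + 7.0833·d_B = (-23.1881,-24.6831)
sweep = 180° − θ = 114.8835°

center=(-22.5027,-20.2127) T_A=(-18.1589,-18.9534) T_B=(-23.1881,-24.6831) sweep=114.8835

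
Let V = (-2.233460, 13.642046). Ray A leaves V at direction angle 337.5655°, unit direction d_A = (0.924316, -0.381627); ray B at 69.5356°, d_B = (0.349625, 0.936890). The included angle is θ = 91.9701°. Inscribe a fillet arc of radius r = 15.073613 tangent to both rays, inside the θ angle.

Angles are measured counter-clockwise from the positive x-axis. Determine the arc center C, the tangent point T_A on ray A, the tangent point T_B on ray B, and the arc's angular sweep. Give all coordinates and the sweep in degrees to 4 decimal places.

center=(16.9808,22.0168) T_A=(11.2283,8.0840) T_B=(2.8585,27.2869) sweep=88.0299

bisector direction at 23.5505° = (0.916708,0.399558)
center distance |VC| = r/sin(θ/2) = 15.073613/sin(45.9851°) = 20.960070
C = V + |VC|·bis = (16.9808,22.0168)
T_A = V + ((C−V)·d_A)·d_A = V + 14.5640·d_A = (11.2283,8.0840)
T_B = V + ((C−V)·d_B)·d_B = V + 14.5640·d_B = (2.8585,27.2869)
sweep = 180° − θ = 88.0299°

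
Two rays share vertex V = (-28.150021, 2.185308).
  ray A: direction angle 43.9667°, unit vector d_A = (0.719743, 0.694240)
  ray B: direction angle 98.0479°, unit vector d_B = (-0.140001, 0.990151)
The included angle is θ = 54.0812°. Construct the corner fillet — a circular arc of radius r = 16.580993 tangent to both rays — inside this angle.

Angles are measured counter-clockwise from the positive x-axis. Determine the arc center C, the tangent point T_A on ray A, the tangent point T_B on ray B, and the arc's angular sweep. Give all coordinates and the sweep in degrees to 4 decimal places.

bisector direction at 71.0073° = (0.325448,0.945560)
center distance |VC| = r/sin(θ/2) = 16.580993/sin(27.0406°) = 36.472062
C = V + |VC|·bis = (-16.2803,36.6718)
T_A = V + ((C−V)·d_A)·d_A = V + 32.4851·d_A = (-4.7691,24.7378)
T_B = V + ((C−V)·d_B)·d_B = V + 32.4851·d_B = (-32.6980,34.3505)
sweep = 180° − θ = 125.9188°

center=(-16.2803,36.6718) T_A=(-4.7691,24.7378) T_B=(-32.6980,34.3505) sweep=125.9188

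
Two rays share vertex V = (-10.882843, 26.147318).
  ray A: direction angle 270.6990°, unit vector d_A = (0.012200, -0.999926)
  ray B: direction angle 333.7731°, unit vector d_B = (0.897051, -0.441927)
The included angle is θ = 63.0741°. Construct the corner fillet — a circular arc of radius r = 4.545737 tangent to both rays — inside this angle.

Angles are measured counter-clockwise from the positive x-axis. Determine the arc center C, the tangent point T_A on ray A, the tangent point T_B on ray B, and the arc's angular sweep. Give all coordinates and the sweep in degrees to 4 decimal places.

bisector direction at 302.2361° = (0.533409,-0.845858)
center distance |VC| = r/sin(θ/2) = 4.545737/sin(31.5371°) = 8.690830
C = V + |VC|·bis = (-6.2471,18.7961)
T_A = V + ((C−V)·d_A)·d_A = V + 7.4072·d_A = (-10.7925,18.7407)
T_B = V + ((C−V)·d_B)·d_B = V + 7.4072·d_B = (-4.2382,22.8739)
sweep = 180° − θ = 116.9259°

center=(-6.2471,18.7961) T_A=(-10.7925,18.7407) T_B=(-4.2382,22.8739) sweep=116.9259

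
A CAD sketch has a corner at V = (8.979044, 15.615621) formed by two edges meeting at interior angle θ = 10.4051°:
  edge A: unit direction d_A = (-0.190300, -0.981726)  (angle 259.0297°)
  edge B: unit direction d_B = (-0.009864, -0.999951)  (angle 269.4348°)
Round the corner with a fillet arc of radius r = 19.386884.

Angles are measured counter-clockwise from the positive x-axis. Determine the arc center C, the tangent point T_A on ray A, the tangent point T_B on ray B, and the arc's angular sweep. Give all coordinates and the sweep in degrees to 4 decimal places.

bisector direction at 264.2322° = (-0.100496,-0.994937)
center distance |VC| = r/sin(θ/2) = 19.386884/sin(5.2025°) = 213.801788
C = V + |VC|·bis = (-12.5072,-197.1038)
T_A = V + ((C−V)·d_A)·d_A = V + 212.9210·d_A = (-31.5399,-193.4145)
T_B = V + ((C−V)·d_B)·d_B = V + 212.9210·d_B = (6.8787,-197.2950)
sweep = 180° − θ = 169.5949°

center=(-12.5072,-197.1038) T_A=(-31.5399,-193.4145) T_B=(6.8787,-197.2950) sweep=169.5949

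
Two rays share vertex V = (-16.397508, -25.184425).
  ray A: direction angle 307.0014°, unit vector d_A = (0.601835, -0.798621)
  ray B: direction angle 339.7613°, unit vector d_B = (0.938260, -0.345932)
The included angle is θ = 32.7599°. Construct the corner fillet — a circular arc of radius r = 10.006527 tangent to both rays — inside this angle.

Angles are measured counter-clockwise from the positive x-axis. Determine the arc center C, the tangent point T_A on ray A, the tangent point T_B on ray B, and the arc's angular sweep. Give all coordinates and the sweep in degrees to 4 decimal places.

center=(12.0823,-46.3498) T_A=(4.0909,-52.3721) T_B=(15.5439,-36.9611) sweep=147.2401

bisector direction at 323.3813° = (0.802623,-0.596486)
center distance |VC| = r/sin(θ/2) = 10.006527/sin(16.3800°) = 35.483416
C = V + |VC|·bis = (12.0823,-46.3498)
T_A = V + ((C−V)·d_A)·d_A = V + 34.0432·d_A = (4.0909,-52.3721)
T_B = V + ((C−V)·d_B)·d_B = V + 34.0432·d_B = (15.5439,-36.9611)
sweep = 180° − θ = 147.2401°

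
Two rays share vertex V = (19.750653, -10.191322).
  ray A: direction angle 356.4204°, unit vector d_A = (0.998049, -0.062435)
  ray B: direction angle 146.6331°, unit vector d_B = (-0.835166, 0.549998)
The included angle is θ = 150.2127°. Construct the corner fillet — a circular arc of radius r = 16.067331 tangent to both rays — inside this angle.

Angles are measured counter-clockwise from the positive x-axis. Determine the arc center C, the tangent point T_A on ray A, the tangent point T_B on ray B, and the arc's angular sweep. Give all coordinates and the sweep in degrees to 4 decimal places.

center=(25.0188,5.5779) T_A=(24.0156,-10.4581) T_B=(16.1818,-7.8410) sweep=29.7873

bisector direction at 71.5267° = (0.316862,0.948472)
center distance |VC| = r/sin(θ/2) = 16.067331/sin(75.1064°) = 16.625885
C = V + |VC|·bis = (25.0188,5.5779)
T_A = V + ((C−V)·d_A)·d_A = V + 4.2733·d_A = (24.0156,-10.4581)
T_B = V + ((C−V)·d_B)·d_B = V + 4.2733·d_B = (16.1818,-7.8410)
sweep = 180° − θ = 29.7873°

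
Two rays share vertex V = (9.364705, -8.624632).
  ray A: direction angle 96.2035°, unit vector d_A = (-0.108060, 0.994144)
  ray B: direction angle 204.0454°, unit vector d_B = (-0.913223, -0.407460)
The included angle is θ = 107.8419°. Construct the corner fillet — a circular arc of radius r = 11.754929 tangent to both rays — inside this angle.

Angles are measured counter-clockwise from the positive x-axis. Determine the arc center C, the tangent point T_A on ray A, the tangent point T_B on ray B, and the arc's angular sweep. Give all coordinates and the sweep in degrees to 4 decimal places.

center=(-3.2470,-1.3798) T_A=(8.4391,-0.1095) T_B=(1.5427,-12.1146) sweep=72.1581

bisector direction at 150.1245° = (-0.867109,0.498118)
center distance |VC| = r/sin(θ/2) = 11.754929/sin(53.9209°) = 14.544485
C = V + |VC|·bis = (-3.2470,-1.3798)
T_A = V + ((C−V)·d_A)·d_A = V + 8.5653·d_A = (8.4391,-0.1095)
T_B = V + ((C−V)·d_B)·d_B = V + 8.5653·d_B = (1.5427,-12.1146)
sweep = 180° − θ = 72.1581°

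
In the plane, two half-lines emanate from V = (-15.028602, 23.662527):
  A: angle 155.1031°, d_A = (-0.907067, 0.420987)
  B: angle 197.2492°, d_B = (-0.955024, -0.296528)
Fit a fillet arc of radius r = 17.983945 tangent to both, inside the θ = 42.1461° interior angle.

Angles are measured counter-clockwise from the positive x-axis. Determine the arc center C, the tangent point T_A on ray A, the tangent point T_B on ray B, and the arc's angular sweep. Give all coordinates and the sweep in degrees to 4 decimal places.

bisector direction at 176.1762° = (-0.997774,0.066689)
center distance |VC| = r/sin(θ/2) = 17.983945/sin(21.0730°) = 50.016821
C = V + |VC|·bis = (-64.9341,26.9981)
T_A = V + ((C−V)·d_A)·d_A = V + 46.6718·d_A = (-57.3631,43.3108)
T_B = V + ((C−V)·d_B)·d_B = V + 46.6718·d_B = (-59.6013,9.8230)
sweep = 180° − θ = 137.8539°

center=(-64.9341,26.9981) T_A=(-57.3631,43.3108) T_B=(-59.6013,9.8230) sweep=137.8539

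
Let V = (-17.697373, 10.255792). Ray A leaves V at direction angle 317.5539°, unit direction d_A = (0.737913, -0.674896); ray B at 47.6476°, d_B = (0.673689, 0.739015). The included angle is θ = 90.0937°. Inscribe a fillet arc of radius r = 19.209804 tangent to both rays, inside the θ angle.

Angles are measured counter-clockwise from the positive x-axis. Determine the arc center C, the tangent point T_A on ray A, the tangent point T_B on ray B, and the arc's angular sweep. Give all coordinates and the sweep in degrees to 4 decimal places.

bisector direction at 2.6008° = (0.998970,0.045376)
center distance |VC| = r/sin(θ/2) = 19.209804/sin(45.0468°) = 27.144579
C = V + |VC|·bis = (9.4192,11.4875)
T_A = V + ((C−V)·d_A)·d_A = V + 19.1784·d_A = (-3.5454,-2.6876)
T_B = V + ((C−V)·d_B)·d_B = V + 19.1784·d_B = (-4.7771,24.4289)
sweep = 180° − θ = 89.9063°

center=(9.4192,11.4875) T_A=(-3.5454,-2.6876) T_B=(-4.7771,24.4289) sweep=89.9063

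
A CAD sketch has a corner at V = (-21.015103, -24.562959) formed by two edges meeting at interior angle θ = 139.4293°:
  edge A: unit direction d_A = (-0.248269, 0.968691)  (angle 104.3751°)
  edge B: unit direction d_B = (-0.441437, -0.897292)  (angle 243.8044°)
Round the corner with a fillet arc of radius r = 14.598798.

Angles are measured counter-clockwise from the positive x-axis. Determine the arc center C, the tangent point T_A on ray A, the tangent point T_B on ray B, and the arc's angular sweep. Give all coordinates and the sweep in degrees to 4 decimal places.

bisector direction at 174.0898° = (-0.994684,0.102970)
center distance |VC| = r/sin(θ/2) = 14.598798/sin(69.7147°) = 15.564122
C = V + |VC|·bis = (-36.4965,-22.9603)
T_A = V + ((C−V)·d_A)·d_A = V + 5.3960·d_A = (-22.3548,-19.3359)
T_B = V + ((C−V)·d_B)·d_B = V + 5.3960·d_B = (-23.3971,-29.4048)
sweep = 180° − θ = 40.5707°

center=(-36.4965,-22.9603) T_A=(-22.3548,-19.3359) T_B=(-23.3971,-29.4048) sweep=40.5707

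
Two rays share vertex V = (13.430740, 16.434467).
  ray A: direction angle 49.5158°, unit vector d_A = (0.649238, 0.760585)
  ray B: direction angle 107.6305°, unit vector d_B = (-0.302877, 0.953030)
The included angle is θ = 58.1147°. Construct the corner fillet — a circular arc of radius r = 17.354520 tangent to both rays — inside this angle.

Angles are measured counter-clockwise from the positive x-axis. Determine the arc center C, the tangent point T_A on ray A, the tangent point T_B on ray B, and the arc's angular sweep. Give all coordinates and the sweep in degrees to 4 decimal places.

bisector direction at 78.5731° = (0.198117,0.980178)
center distance |VC| = r/sin(θ/2) = 17.354520/sin(29.0573°) = 35.732061
C = V + |VC|·bis = (20.5099,51.4583)
T_A = V + ((C−V)·d_A)·d_A = V + 31.2346·d_A = (33.7094,40.1910)
T_B = V + ((C−V)·d_B)·d_B = V + 31.2346·d_B = (3.9705,46.2020)
sweep = 180° − θ = 121.8853°

center=(20.5099,51.4583) T_A=(33.7094,40.1910) T_B=(3.9705,46.2020) sweep=121.8853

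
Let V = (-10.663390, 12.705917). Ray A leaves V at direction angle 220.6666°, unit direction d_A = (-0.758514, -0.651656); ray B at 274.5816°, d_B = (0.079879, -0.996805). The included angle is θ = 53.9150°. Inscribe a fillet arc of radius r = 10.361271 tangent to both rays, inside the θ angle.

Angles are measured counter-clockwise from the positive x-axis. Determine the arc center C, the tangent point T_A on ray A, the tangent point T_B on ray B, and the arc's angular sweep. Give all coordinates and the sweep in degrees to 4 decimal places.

bisector direction at 247.6241° = (-0.380681,-0.924706)
center distance |VC| = r/sin(θ/2) = 10.361271/sin(26.9575°) = 22.855940
C = V + |VC|·bis = (-19.3642,-8.4291)
T_A = V + ((C−V)·d_A)·d_A = V + 20.3725·d_A = (-26.1162,-0.5699)
T_B = V + ((C−V)·d_B)·d_B = V + 20.3725·d_B = (-9.0361,-7.6015)
sweep = 180° − θ = 126.0850°

center=(-19.3642,-8.4291) T_A=(-26.1162,-0.5699) T_B=(-9.0361,-7.6015) sweep=126.0850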